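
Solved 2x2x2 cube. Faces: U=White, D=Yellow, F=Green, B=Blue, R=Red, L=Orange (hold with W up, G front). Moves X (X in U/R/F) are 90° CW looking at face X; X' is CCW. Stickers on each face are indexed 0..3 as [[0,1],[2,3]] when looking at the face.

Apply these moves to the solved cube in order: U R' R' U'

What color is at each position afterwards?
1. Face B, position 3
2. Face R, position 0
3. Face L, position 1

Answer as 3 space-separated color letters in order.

After move 1 (U): U=WWWW F=RRGG R=BBRR B=OOBB L=GGOO
After move 2 (R'): R=BRBR U=WBWO F=RWGW D=YRYG B=YOYB
After move 3 (R'): R=RRBB U=WYWY F=RBGO D=YWYW B=GORB
After move 4 (U'): U=YYWW F=GGGO R=RBBB B=RRRB L=GOOO
Query 1: B[3] = B
Query 2: R[0] = R
Query 3: L[1] = O

Answer: B R O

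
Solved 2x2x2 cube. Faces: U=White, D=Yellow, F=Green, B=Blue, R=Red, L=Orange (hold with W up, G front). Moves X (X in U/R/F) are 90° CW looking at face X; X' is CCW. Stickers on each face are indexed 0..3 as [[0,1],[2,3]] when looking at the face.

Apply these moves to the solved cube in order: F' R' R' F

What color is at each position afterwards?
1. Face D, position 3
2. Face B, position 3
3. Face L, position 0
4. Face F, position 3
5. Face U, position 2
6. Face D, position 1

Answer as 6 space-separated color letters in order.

After move 1 (F'): F=GGGG U=WWRR R=YRYR D=OOYY L=OWOW
After move 2 (R'): R=RRYY U=WBRB F=GWGR D=OGYG B=YBOB
After move 3 (R'): R=RYRY U=WORY F=GBGB D=OWYR B=GBGB
After move 4 (F): F=GGBB U=WOWW R=RYYY D=RRYR L=OOOW
Query 1: D[3] = R
Query 2: B[3] = B
Query 3: L[0] = O
Query 4: F[3] = B
Query 5: U[2] = W
Query 6: D[1] = R

Answer: R B O B W R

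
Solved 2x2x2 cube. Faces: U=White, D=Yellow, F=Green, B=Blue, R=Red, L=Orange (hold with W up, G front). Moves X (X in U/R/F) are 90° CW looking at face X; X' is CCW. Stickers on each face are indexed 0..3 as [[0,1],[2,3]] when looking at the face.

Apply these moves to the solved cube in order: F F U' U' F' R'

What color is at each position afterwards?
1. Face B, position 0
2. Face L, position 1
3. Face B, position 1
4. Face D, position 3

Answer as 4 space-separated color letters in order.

Answer: Y W G G

Derivation:
After move 1 (F): F=GGGG U=WWOO R=WRWR D=RRYY L=OYOY
After move 2 (F): F=GGGG U=WWYY R=OROR D=WWYY L=OROR
After move 3 (U'): U=WYWY F=ORGG R=GGOR B=ORBB L=BBOR
After move 4 (U'): U=YYWW F=BBGG R=OROR B=GGBB L=OROR
After move 5 (F'): F=BGBG U=YYOO R=WRWR D=RRYY L=OWOW
After move 6 (R'): R=RRWW U=YBOG F=BYBO D=RGYG B=YGRB
Query 1: B[0] = Y
Query 2: L[1] = W
Query 3: B[1] = G
Query 4: D[3] = G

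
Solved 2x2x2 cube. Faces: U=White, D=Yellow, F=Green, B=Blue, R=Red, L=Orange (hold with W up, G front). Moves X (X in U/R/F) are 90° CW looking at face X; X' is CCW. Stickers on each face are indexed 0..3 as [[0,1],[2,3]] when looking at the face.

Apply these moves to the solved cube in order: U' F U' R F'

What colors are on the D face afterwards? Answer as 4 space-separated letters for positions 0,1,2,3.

After move 1 (U'): U=WWWW F=OOGG R=GGRR B=RRBB L=BBOO
After move 2 (F): F=GOGO U=WWOB R=WGWR D=RGYY L=BYOY
After move 3 (U'): U=WBWO F=BYGO R=GOWR B=WGBB L=RROY
After move 4 (R): R=WGRO U=WYWO F=BGGY D=RBYW B=OGBB
After move 5 (F'): F=GYBG U=WYWR R=BGRO D=RYYW L=ROOW
Query: D face = RYYW

Answer: R Y Y W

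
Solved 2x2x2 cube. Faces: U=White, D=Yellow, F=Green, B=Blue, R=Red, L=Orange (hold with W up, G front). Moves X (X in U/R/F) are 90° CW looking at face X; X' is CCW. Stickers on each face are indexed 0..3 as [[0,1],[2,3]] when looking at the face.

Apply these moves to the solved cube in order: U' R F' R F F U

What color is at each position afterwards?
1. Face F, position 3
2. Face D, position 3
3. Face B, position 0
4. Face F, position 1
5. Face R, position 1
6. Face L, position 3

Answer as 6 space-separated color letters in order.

Answer: Y W B B R Y

Derivation:
After move 1 (U'): U=WWWW F=OOGG R=GGRR B=RRBB L=BBOO
After move 2 (R): R=RGRG U=WOWG F=OYGY D=YBYR B=WRWB
After move 3 (F'): F=YYOG U=WORR R=BGYG D=BOYR L=BGOW
After move 4 (R): R=YBGG U=WYRG F=YOOR D=BWYW B=RROB
After move 5 (F): F=OYRO U=WYWG R=RBGG D=GYYW L=BBOW
After move 6 (F): F=ROOY U=WYWB R=WBGG D=GRYW L=BGOY
After move 7 (U): U=WWBY F=WBOY R=RRGG B=BGOB L=ROOY
Query 1: F[3] = Y
Query 2: D[3] = W
Query 3: B[0] = B
Query 4: F[1] = B
Query 5: R[1] = R
Query 6: L[3] = Y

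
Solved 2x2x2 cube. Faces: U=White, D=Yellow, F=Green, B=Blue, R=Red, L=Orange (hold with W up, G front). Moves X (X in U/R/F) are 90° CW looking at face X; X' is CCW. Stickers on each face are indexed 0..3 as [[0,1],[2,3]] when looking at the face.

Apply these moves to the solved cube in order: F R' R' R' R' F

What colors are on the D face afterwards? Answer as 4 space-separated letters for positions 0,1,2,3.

Answer: W W Y Y

Derivation:
After move 1 (F): F=GGGG U=WWOO R=WRWR D=RRYY L=OYOY
After move 2 (R'): R=RRWW U=WBOB F=GWGO D=RGYG B=YBRB
After move 3 (R'): R=RWRW U=WROY F=GBGB D=RWYO B=GBGB
After move 4 (R'): R=WWRR U=WGOG F=GRGY D=RBYB B=OBWB
After move 5 (R'): R=WRWR U=WWOO F=GGGG D=RRYY B=BBBB
After move 6 (F): F=GGGG U=WWYY R=OROR D=WWYY L=OROR
Query: D face = WWYY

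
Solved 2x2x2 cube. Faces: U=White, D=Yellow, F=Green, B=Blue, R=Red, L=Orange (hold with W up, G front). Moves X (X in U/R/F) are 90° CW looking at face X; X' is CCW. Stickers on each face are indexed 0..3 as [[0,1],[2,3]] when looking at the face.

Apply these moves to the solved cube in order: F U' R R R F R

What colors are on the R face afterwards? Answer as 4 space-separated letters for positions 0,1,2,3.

After move 1 (F): F=GGGG U=WWOO R=WRWR D=RRYY L=OYOY
After move 2 (U'): U=WOWO F=OYGG R=GGWR B=WRBB L=BBOY
After move 3 (R): R=WGRG U=WYWG F=ORGY D=RBYW B=OROB
After move 4 (R): R=RWGG U=WRWY F=OBGW D=ROYO B=GRYB
After move 5 (R): R=GRGW U=WBWW F=OOGO D=RYYG B=YRRB
After move 6 (F): F=GOOO U=WBYB R=WRWW D=GGYG L=BROY
After move 7 (R): R=WWWR U=WOYO F=GGOG D=GRYY B=BRBB
Query: R face = WWWR

Answer: W W W R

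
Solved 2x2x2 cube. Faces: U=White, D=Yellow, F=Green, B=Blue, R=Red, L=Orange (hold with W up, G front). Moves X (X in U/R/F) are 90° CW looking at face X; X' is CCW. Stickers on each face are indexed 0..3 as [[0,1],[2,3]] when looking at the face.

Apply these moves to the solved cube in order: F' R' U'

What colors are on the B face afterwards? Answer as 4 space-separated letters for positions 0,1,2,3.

After move 1 (F'): F=GGGG U=WWRR R=YRYR D=OOYY L=OWOW
After move 2 (R'): R=RRYY U=WBRB F=GWGR D=OGYG B=YBOB
After move 3 (U'): U=BBWR F=OWGR R=GWYY B=RROB L=YBOW
Query: B face = RROB

Answer: R R O B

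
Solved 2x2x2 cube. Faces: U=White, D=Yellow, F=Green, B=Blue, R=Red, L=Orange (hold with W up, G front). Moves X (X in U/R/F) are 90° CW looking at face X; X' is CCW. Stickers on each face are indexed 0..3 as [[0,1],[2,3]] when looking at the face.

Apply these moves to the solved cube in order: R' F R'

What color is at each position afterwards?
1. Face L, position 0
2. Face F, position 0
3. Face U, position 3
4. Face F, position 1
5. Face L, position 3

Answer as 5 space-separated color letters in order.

Answer: O G Y B G

Derivation:
After move 1 (R'): R=RRRR U=WBWB F=GWGW D=YGYG B=YBYB
After move 2 (F): F=GGWW U=WBOO R=WRBR D=RRYG L=OYOG
After move 3 (R'): R=RRWB U=WYOY F=GBWO D=RGYW B=GBRB
Query 1: L[0] = O
Query 2: F[0] = G
Query 3: U[3] = Y
Query 4: F[1] = B
Query 5: L[3] = G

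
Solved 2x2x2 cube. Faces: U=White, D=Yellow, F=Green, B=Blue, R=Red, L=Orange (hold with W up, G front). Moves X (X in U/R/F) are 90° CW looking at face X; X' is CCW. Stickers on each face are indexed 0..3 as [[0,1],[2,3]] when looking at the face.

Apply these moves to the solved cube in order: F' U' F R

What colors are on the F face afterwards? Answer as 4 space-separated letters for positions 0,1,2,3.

After move 1 (F'): F=GGGG U=WWRR R=YRYR D=OOYY L=OWOW
After move 2 (U'): U=WRWR F=OWGG R=GGYR B=YRBB L=BBOW
After move 3 (F): F=GOGW U=WRWB R=WGRR D=YGYY L=BOOO
After move 4 (R): R=RWRG U=WOWW F=GGGY D=YBYY B=BRRB
Query: F face = GGGY

Answer: G G G Y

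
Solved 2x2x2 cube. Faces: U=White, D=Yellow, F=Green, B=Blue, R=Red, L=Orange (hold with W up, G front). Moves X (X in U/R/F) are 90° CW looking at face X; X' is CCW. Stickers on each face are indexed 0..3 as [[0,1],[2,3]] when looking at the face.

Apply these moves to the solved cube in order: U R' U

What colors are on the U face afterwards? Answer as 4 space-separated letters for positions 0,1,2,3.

Answer: W W O B

Derivation:
After move 1 (U): U=WWWW F=RRGG R=BBRR B=OOBB L=GGOO
After move 2 (R'): R=BRBR U=WBWO F=RWGW D=YRYG B=YOYB
After move 3 (U): U=WWOB F=BRGW R=YOBR B=GGYB L=RWOO
Query: U face = WWOB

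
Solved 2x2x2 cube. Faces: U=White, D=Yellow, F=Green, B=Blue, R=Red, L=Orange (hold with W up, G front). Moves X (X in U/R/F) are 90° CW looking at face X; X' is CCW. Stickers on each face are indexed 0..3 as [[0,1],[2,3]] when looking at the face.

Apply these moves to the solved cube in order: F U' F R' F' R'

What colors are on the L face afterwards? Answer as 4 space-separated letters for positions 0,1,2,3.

Answer: B W O Y

Derivation:
After move 1 (F): F=GGGG U=WWOO R=WRWR D=RRYY L=OYOY
After move 2 (U'): U=WOWO F=OYGG R=GGWR B=WRBB L=BBOY
After move 3 (F): F=GOGY U=WOYB R=WGOR D=WGYY L=BROR
After move 4 (R'): R=GRWO U=WBYW F=GOGB D=WOYY B=YRGB
After move 5 (F'): F=OBGG U=WBGW R=ORWO D=RRYY L=BWOY
After move 6 (R'): R=ROOW U=WGGY F=OBGW D=RBYG B=YRRB
Query: L face = BWOY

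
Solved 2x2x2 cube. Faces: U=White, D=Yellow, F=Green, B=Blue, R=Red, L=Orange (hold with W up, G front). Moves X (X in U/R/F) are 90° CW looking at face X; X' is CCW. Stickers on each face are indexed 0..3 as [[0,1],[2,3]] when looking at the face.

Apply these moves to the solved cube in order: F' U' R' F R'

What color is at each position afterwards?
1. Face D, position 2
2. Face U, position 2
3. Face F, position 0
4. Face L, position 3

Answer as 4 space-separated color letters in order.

After move 1 (F'): F=GGGG U=WWRR R=YRYR D=OOYY L=OWOW
After move 2 (U'): U=WRWR F=OWGG R=GGYR B=YRBB L=BBOW
After move 3 (R'): R=GRGY U=WBWY F=ORGR D=OWYG B=YROB
After move 4 (F): F=GORR U=WBWB R=WRYY D=GGYG L=BOOW
After move 5 (R'): R=RYWY U=WOWY F=GBRB D=GOYR B=GRGB
Query 1: D[2] = Y
Query 2: U[2] = W
Query 3: F[0] = G
Query 4: L[3] = W

Answer: Y W G W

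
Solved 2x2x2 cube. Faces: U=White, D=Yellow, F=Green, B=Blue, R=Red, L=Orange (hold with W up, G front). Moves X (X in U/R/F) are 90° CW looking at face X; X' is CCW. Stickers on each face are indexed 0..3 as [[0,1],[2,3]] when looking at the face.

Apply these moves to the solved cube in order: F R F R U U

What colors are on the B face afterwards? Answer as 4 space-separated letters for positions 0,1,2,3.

Answer: G W G B

Derivation:
After move 1 (F): F=GGGG U=WWOO R=WRWR D=RRYY L=OYOY
After move 2 (R): R=WWRR U=WGOG F=GRGY D=RBYB B=OBWB
After move 3 (F): F=GGYR U=WGYY R=OWGR D=RWYB L=OROB
After move 4 (R): R=GORW U=WGYR F=GWYB D=RWYO B=YBGB
After move 5 (U): U=YWRG F=GOYB R=YBRW B=ORGB L=GWOB
After move 6 (U): U=RYGW F=YBYB R=ORRW B=GWGB L=GOOB
Query: B face = GWGB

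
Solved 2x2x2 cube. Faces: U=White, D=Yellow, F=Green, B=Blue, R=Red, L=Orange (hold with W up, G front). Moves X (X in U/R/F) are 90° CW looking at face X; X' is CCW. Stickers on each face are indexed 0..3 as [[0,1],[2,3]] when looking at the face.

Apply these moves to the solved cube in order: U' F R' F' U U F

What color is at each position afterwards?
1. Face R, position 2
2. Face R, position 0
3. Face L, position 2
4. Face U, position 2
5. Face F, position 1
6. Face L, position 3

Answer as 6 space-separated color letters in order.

After move 1 (U'): U=WWWW F=OOGG R=GGRR B=RRBB L=BBOO
After move 2 (F): F=GOGO U=WWOB R=WGWR D=RGYY L=BYOY
After move 3 (R'): R=GRWW U=WBOR F=GWGB D=ROYO B=YRGB
After move 4 (F'): F=WBGG U=WBGW R=ORRW D=YYYO L=BROO
After move 5 (U): U=GWWB F=ORGG R=YRRW B=BRGB L=WBOO
After move 6 (U): U=WGBW F=YRGG R=BRRW B=WBGB L=OROO
After move 7 (F): F=GYGR U=WGOR R=BRWW D=RBYO L=OYOY
Query 1: R[2] = W
Query 2: R[0] = B
Query 3: L[2] = O
Query 4: U[2] = O
Query 5: F[1] = Y
Query 6: L[3] = Y

Answer: W B O O Y Y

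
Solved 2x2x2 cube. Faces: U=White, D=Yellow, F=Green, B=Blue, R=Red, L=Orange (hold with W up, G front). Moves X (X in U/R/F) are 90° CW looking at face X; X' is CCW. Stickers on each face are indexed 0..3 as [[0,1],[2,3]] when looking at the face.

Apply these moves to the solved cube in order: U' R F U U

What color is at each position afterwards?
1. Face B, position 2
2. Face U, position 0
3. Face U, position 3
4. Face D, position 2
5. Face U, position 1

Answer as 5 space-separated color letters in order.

Answer: W B W Y O

Derivation:
After move 1 (U'): U=WWWW F=OOGG R=GGRR B=RRBB L=BBOO
After move 2 (R): R=RGRG U=WOWG F=OYGY D=YBYR B=WRWB
After move 3 (F): F=GOYY U=WOOB R=WGGG D=RRYR L=BYOB
After move 4 (U): U=OWBO F=WGYY R=WRGG B=BYWB L=GOOB
After move 5 (U): U=BOOW F=WRYY R=BYGG B=GOWB L=WGOB
Query 1: B[2] = W
Query 2: U[0] = B
Query 3: U[3] = W
Query 4: D[2] = Y
Query 5: U[1] = O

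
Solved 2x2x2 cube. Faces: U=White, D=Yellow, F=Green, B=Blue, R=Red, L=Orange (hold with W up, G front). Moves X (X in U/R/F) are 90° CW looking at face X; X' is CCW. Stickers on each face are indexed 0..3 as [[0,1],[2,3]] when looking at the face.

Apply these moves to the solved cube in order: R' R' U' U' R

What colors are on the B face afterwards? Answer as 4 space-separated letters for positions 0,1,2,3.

After move 1 (R'): R=RRRR U=WBWB F=GWGW D=YGYG B=YBYB
After move 2 (R'): R=RRRR U=WYWY F=GBGB D=YWYW B=GBGB
After move 3 (U'): U=YYWW F=OOGB R=GBRR B=RRGB L=GBOO
After move 4 (U'): U=YWYW F=GBGB R=OORR B=GBGB L=RROO
After move 5 (R): R=RORO U=YBYB F=GWGW D=YGYG B=WBWB
Query: B face = WBWB

Answer: W B W B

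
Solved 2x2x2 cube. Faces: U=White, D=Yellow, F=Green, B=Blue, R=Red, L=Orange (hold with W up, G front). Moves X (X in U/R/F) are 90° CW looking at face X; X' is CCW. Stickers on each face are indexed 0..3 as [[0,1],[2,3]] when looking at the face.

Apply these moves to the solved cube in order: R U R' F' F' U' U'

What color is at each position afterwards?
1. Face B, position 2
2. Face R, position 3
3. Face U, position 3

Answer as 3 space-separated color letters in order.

After move 1 (R): R=RRRR U=WGWG F=GYGY D=YBYB B=WBWB
After move 2 (U): U=WWGG F=RRGY R=WBRR B=OOWB L=GYOO
After move 3 (R'): R=BRWR U=WWGO F=RWGG D=YRYY B=BOBB
After move 4 (F'): F=WGRG U=WWBW R=RRYR D=YOYY L=GOOG
After move 5 (F'): F=GGWR U=WWRY R=ORYR D=OGYY L=GWOB
After move 6 (U'): U=WYWR F=GWWR R=GGYR B=ORBB L=BOOB
After move 7 (U'): U=YRWW F=BOWR R=GWYR B=GGBB L=OROB
Query 1: B[2] = B
Query 2: R[3] = R
Query 3: U[3] = W

Answer: B R W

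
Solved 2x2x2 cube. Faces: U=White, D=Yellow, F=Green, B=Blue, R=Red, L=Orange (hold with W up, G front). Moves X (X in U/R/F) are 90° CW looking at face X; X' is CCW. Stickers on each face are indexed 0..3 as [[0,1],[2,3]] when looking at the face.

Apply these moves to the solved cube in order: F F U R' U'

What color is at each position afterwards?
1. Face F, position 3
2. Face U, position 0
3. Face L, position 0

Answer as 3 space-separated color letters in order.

After move 1 (F): F=GGGG U=WWOO R=WRWR D=RRYY L=OYOY
After move 2 (F): F=GGGG U=WWYY R=OROR D=WWYY L=OROR
After move 3 (U): U=YWYW F=ORGG R=BBOR B=ORBB L=GGOR
After move 4 (R'): R=BRBO U=YBYO F=OWGW D=WRYG B=YRWB
After move 5 (U'): U=BOYY F=GGGW R=OWBO B=BRWB L=YROR
Query 1: F[3] = W
Query 2: U[0] = B
Query 3: L[0] = Y

Answer: W B Y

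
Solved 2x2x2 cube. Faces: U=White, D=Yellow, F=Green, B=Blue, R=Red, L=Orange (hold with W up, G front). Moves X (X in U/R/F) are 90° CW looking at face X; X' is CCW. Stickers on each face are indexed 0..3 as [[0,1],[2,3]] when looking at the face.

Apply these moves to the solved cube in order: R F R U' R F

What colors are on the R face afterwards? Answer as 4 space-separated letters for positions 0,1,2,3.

After move 1 (R): R=RRRR U=WGWG F=GYGY D=YBYB B=WBWB
After move 2 (F): F=GGYY U=WGOO R=WRGR D=RRYB L=OYOB
After move 3 (R): R=GWRR U=WGOY F=GRYB D=RWYW B=OBGB
After move 4 (U'): U=GYWO F=OYYB R=GRRR B=GWGB L=OBOB
After move 5 (R): R=RGRR U=GYWB F=OWYW D=RGYG B=OWYB
After move 6 (F): F=YOWW U=GYBB R=WGBR D=RRYG L=OROG
Query: R face = WGBR

Answer: W G B R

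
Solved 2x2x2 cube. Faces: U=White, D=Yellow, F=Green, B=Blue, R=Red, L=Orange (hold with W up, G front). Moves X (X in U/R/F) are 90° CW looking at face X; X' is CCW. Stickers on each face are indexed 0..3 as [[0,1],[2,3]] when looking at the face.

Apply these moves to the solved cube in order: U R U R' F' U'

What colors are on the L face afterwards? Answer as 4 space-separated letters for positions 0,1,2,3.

Answer: O G O G

Derivation:
After move 1 (U): U=WWWW F=RRGG R=BBRR B=OOBB L=GGOO
After move 2 (R): R=RBRB U=WRWG F=RYGY D=YBYO B=WOWB
After move 3 (U): U=WWGR F=RBGY R=WORB B=GGWB L=RYOO
After move 4 (R'): R=OBWR U=WWGG F=RWGR D=YBYY B=OGBB
After move 5 (F'): F=WRRG U=WWOW R=BBYR D=YOYY L=RGOG
After move 6 (U'): U=WWWO F=RGRG R=WRYR B=BBBB L=OGOG
Query: L face = OGOG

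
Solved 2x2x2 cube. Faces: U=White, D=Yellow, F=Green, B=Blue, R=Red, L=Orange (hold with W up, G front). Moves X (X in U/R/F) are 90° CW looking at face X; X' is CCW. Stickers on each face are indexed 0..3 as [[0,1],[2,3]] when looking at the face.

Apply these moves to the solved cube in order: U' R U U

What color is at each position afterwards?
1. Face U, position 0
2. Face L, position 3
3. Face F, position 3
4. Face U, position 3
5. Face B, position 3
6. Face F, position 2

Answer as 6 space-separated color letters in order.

Answer: G O Y W B G

Derivation:
After move 1 (U'): U=WWWW F=OOGG R=GGRR B=RRBB L=BBOO
After move 2 (R): R=RGRG U=WOWG F=OYGY D=YBYR B=WRWB
After move 3 (U): U=WWGO F=RGGY R=WRRG B=BBWB L=OYOO
After move 4 (U): U=GWOW F=WRGY R=BBRG B=OYWB L=RGOO
Query 1: U[0] = G
Query 2: L[3] = O
Query 3: F[3] = Y
Query 4: U[3] = W
Query 5: B[3] = B
Query 6: F[2] = G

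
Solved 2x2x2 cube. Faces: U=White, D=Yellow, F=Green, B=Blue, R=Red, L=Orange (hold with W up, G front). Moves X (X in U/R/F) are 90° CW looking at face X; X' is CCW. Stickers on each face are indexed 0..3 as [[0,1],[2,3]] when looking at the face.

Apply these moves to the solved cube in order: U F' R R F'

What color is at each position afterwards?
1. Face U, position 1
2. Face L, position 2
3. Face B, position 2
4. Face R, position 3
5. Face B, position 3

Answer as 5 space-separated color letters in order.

Answer: O O G Y B

Derivation:
After move 1 (U): U=WWWW F=RRGG R=BBRR B=OOBB L=GGOO
After move 2 (F'): F=RGRG U=WWBR R=YBYR D=GOYY L=GWOW
After move 3 (R): R=YYRB U=WGBG F=RORY D=GBYO B=ROWB
After move 4 (R): R=RYBY U=WOBY F=RBRO D=GWYR B=GOGB
After move 5 (F'): F=BORR U=WORB R=WYGY D=WWYR L=GYOB
Query 1: U[1] = O
Query 2: L[2] = O
Query 3: B[2] = G
Query 4: R[3] = Y
Query 5: B[3] = B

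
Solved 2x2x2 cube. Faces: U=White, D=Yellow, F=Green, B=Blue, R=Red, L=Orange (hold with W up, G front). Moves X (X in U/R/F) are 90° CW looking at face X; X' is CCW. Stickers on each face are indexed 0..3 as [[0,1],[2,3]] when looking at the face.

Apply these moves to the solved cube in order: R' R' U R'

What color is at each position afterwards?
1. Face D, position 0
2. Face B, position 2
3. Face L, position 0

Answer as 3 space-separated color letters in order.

Answer: Y W G

Derivation:
After move 1 (R'): R=RRRR U=WBWB F=GWGW D=YGYG B=YBYB
After move 2 (R'): R=RRRR U=WYWY F=GBGB D=YWYW B=GBGB
After move 3 (U): U=WWYY F=RRGB R=GBRR B=OOGB L=GBOO
After move 4 (R'): R=BRGR U=WGYO F=RWGY D=YRYB B=WOWB
Query 1: D[0] = Y
Query 2: B[2] = W
Query 3: L[0] = G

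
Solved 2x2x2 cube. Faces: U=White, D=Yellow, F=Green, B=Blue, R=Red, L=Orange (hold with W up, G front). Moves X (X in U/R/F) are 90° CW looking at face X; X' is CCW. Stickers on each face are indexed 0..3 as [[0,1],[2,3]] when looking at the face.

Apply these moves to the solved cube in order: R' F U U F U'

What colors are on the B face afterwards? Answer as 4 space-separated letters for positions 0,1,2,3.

Answer: B Y Y B

Derivation:
After move 1 (R'): R=RRRR U=WBWB F=GWGW D=YGYG B=YBYB
After move 2 (F): F=GGWW U=WBOO R=WRBR D=RRYG L=OYOG
After move 3 (U): U=OWOB F=WRWW R=YBBR B=OYYB L=GGOG
After move 4 (U): U=OOBW F=YBWW R=OYBR B=GGYB L=WROG
After move 5 (F): F=WYWB U=OOGR R=BYWR D=BOYG L=WROR
After move 6 (U'): U=OROG F=WRWB R=WYWR B=BYYB L=GGOR
Query: B face = BYYB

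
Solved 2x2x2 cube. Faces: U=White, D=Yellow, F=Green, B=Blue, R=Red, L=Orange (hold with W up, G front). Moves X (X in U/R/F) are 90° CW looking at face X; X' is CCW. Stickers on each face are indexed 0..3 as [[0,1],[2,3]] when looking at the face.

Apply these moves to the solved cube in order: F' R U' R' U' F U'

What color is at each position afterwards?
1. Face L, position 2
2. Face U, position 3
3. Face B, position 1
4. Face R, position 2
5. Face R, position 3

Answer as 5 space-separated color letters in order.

Answer: O W G W R

Derivation:
After move 1 (F'): F=GGGG U=WWRR R=YRYR D=OOYY L=OWOW
After move 2 (R): R=YYRR U=WGRG F=GOGY D=OBYB B=RBWB
After move 3 (U'): U=GGWR F=OWGY R=GORR B=YYWB L=RBOW
After move 4 (R'): R=ORGR U=GWWY F=OGGR D=OWYY B=BYBB
After move 5 (U'): U=WYGW F=RBGR R=OGGR B=ORBB L=BYOW
After move 6 (F): F=GRRB U=WYWY R=GGWR D=GOYY L=BOOW
After move 7 (U'): U=YYWW F=BORB R=GRWR B=GGBB L=OROW
Query 1: L[2] = O
Query 2: U[3] = W
Query 3: B[1] = G
Query 4: R[2] = W
Query 5: R[3] = R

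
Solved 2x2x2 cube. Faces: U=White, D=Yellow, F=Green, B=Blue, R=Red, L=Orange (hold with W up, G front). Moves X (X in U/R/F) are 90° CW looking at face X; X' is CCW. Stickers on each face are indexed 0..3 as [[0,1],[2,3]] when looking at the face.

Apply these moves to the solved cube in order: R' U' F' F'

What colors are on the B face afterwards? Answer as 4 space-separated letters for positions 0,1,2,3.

Answer: R R Y B

Derivation:
After move 1 (R'): R=RRRR U=WBWB F=GWGW D=YGYG B=YBYB
After move 2 (U'): U=BBWW F=OOGW R=GWRR B=RRYB L=YBOO
After move 3 (F'): F=OWOG U=BBGR R=GWYR D=BOYG L=YWOW
After move 4 (F'): F=WGOO U=BBGY R=OWBR D=WWYG L=YROG
Query: B face = RRYB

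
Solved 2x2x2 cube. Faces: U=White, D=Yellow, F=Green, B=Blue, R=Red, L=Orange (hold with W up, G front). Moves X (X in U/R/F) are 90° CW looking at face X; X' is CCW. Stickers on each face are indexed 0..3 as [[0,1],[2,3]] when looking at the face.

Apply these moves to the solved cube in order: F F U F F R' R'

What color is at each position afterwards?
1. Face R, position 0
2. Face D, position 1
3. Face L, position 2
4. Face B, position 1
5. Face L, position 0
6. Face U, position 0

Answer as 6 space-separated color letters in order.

After move 1 (F): F=GGGG U=WWOO R=WRWR D=RRYY L=OYOY
After move 2 (F): F=GGGG U=WWYY R=OROR D=WWYY L=OROR
After move 3 (U): U=YWYW F=ORGG R=BBOR B=ORBB L=GGOR
After move 4 (F): F=GOGR U=YWRG R=YBWR D=OBYY L=GWOW
After move 5 (F): F=GGRO U=YWWW R=RBGR D=WYYY L=GOOB
After move 6 (R'): R=BRRG U=YBWO F=GWRW D=WGYO B=YRYB
After move 7 (R'): R=RGBR U=YYWY F=GBRO D=WWYW B=ORGB
Query 1: R[0] = R
Query 2: D[1] = W
Query 3: L[2] = O
Query 4: B[1] = R
Query 5: L[0] = G
Query 6: U[0] = Y

Answer: R W O R G Y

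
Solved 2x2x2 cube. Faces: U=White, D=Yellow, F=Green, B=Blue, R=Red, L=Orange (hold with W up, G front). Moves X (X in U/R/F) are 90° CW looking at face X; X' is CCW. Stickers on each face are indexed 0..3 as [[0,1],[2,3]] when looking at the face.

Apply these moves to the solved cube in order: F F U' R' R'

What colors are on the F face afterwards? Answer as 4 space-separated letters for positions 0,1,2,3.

Answer: O B G O

Derivation:
After move 1 (F): F=GGGG U=WWOO R=WRWR D=RRYY L=OYOY
After move 2 (F): F=GGGG U=WWYY R=OROR D=WWYY L=OROR
After move 3 (U'): U=WYWY F=ORGG R=GGOR B=ORBB L=BBOR
After move 4 (R'): R=GRGO U=WBWO F=OYGY D=WRYG B=YRWB
After move 5 (R'): R=ROGG U=WWWY F=OBGO D=WYYY B=GRRB
Query: F face = OBGO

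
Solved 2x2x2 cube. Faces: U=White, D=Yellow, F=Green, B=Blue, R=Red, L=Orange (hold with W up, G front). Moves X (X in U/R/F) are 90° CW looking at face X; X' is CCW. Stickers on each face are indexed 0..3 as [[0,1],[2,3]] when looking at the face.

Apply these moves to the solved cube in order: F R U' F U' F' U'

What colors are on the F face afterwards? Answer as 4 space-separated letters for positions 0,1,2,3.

After move 1 (F): F=GGGG U=WWOO R=WRWR D=RRYY L=OYOY
After move 2 (R): R=WWRR U=WGOG F=GRGY D=RBYB B=OBWB
After move 3 (U'): U=GGWO F=OYGY R=GRRR B=WWWB L=OBOY
After move 4 (F): F=GOYY U=GGYB R=WROR D=RGYB L=OROB
After move 5 (U'): U=GBGY F=ORYY R=GOOR B=WRWB L=WWOB
After move 6 (F'): F=RYOY U=GBGO R=GORR D=WBYB L=WYOG
After move 7 (U'): U=BOGG F=WYOY R=RYRR B=GOWB L=WROG
Query: F face = WYOY

Answer: W Y O Y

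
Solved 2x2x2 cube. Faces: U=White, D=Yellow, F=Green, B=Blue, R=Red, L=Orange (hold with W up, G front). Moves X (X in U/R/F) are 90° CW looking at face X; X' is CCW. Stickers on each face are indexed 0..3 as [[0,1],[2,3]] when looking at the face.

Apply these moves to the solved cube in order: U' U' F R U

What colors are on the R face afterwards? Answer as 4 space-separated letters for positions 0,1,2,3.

Answer: R G R O

Derivation:
After move 1 (U'): U=WWWW F=OOGG R=GGRR B=RRBB L=BBOO
After move 2 (U'): U=WWWW F=BBGG R=OORR B=GGBB L=RROO
After move 3 (F): F=GBGB U=WWOR R=WOWR D=ROYY L=RYOY
After move 4 (R): R=WWRO U=WBOB F=GOGY D=RBYG B=RGWB
After move 5 (U): U=OWBB F=WWGY R=RGRO B=RYWB L=GOOY
Query: R face = RGRO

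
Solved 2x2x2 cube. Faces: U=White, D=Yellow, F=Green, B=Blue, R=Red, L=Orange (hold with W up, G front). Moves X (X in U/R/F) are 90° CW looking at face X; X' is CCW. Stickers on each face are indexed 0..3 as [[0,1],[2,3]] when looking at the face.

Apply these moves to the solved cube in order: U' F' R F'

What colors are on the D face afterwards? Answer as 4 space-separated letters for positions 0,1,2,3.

Answer: W W Y R

Derivation:
After move 1 (U'): U=WWWW F=OOGG R=GGRR B=RRBB L=BBOO
After move 2 (F'): F=OGOG U=WWGR R=YGYR D=BOYY L=BWOW
After move 3 (R): R=YYRG U=WGGG F=OOOY D=BBYR B=RRWB
After move 4 (F'): F=OYOO U=WGYR R=BYBG D=WWYR L=BGOG
Query: D face = WWYR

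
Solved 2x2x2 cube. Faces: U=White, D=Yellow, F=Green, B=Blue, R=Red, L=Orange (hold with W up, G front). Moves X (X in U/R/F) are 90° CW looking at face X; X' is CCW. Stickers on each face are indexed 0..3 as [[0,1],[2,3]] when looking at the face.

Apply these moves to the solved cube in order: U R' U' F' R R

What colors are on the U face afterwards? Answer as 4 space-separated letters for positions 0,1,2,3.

After move 1 (U): U=WWWW F=RRGG R=BBRR B=OOBB L=GGOO
After move 2 (R'): R=BRBR U=WBWO F=RWGW D=YRYG B=YOYB
After move 3 (U'): U=BOWW F=GGGW R=RWBR B=BRYB L=YOOO
After move 4 (F'): F=GWGG U=BORB R=RWYR D=OOYG L=YWOW
After move 5 (R): R=YRRW U=BWRG F=GOGG D=OYYB B=BROB
After move 6 (R): R=RYWR U=BORG F=GYGB D=OOYB B=GRWB
Query: U face = BORG

Answer: B O R G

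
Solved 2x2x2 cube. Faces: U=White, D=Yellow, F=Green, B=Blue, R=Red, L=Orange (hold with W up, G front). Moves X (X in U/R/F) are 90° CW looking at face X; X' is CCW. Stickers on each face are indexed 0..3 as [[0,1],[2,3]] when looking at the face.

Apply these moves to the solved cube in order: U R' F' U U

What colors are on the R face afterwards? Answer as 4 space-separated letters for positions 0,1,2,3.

Answer: G O Y R

Derivation:
After move 1 (U): U=WWWW F=RRGG R=BBRR B=OOBB L=GGOO
After move 2 (R'): R=BRBR U=WBWO F=RWGW D=YRYG B=YOYB
After move 3 (F'): F=WWRG U=WBBB R=RRYR D=GOYG L=GOOW
After move 4 (U): U=BWBB F=RRRG R=YOYR B=GOYB L=WWOW
After move 5 (U): U=BBBW F=YORG R=GOYR B=WWYB L=RROW
Query: R face = GOYR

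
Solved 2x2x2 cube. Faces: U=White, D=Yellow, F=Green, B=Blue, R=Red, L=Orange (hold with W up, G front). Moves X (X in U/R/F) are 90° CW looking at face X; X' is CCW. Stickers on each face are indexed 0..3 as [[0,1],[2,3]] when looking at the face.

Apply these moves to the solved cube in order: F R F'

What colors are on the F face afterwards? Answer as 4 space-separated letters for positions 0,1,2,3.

After move 1 (F): F=GGGG U=WWOO R=WRWR D=RRYY L=OYOY
After move 2 (R): R=WWRR U=WGOG F=GRGY D=RBYB B=OBWB
After move 3 (F'): F=RYGG U=WGWR R=BWRR D=YYYB L=OGOO
Query: F face = RYGG

Answer: R Y G G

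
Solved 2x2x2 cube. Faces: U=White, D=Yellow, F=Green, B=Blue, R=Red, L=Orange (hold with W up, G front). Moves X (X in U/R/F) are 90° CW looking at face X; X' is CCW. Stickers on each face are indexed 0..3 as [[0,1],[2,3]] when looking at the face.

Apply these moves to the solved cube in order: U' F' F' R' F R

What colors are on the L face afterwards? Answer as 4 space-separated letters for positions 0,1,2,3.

After move 1 (U'): U=WWWW F=OOGG R=GGRR B=RRBB L=BBOO
After move 2 (F'): F=OGOG U=WWGR R=YGYR D=BOYY L=BWOW
After move 3 (F'): F=GGOO U=WWYY R=OGBR D=WWYY L=BROG
After move 4 (R'): R=GROB U=WBYR F=GWOY D=WGYO B=YRWB
After move 5 (F): F=OGYW U=WBGR R=YRRB D=OGYO L=BWOG
After move 6 (R): R=RYBR U=WGGW F=OGYO D=OWYY B=RRBB
Query: L face = BWOG

Answer: B W O G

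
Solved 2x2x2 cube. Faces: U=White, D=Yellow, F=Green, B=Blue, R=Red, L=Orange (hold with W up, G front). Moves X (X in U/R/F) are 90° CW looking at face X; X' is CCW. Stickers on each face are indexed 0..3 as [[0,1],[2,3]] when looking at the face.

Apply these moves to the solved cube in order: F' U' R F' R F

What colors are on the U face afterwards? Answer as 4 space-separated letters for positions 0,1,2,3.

Answer: W Y W G

Derivation:
After move 1 (F'): F=GGGG U=WWRR R=YRYR D=OOYY L=OWOW
After move 2 (U'): U=WRWR F=OWGG R=GGYR B=YRBB L=BBOW
After move 3 (R): R=YGRG U=WWWG F=OOGY D=OBYY B=RRRB
After move 4 (F'): F=OYOG U=WWYR R=BGOG D=BWYY L=BGOW
After move 5 (R): R=OBGG U=WYYG F=OWOY D=BRYR B=RRWB
After move 6 (F): F=OOYW U=WYWG R=YBGG D=GOYR L=BBOR
Query: U face = WYWG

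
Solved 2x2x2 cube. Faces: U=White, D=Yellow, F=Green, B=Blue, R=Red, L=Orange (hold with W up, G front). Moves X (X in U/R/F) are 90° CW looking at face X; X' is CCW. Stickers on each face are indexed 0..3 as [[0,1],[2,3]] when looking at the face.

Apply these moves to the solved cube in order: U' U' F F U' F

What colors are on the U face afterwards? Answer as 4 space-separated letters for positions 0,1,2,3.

After move 1 (U'): U=WWWW F=OOGG R=GGRR B=RRBB L=BBOO
After move 2 (U'): U=WWWW F=BBGG R=OORR B=GGBB L=RROO
After move 3 (F): F=GBGB U=WWOR R=WOWR D=ROYY L=RYOY
After move 4 (F): F=GGBB U=WWYY R=OORR D=WWYY L=RROO
After move 5 (U'): U=WYWY F=RRBB R=GGRR B=OOBB L=GGOO
After move 6 (F): F=BRBR U=WYOG R=WGYR D=RGYY L=GWOW
Query: U face = WYOG

Answer: W Y O G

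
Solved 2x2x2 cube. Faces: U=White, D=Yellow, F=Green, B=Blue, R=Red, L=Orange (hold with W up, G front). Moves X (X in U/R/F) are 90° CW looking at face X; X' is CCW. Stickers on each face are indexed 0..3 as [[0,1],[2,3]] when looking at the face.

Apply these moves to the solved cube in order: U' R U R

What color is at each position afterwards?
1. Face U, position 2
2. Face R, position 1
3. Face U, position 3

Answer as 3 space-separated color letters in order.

After move 1 (U'): U=WWWW F=OOGG R=GGRR B=RRBB L=BBOO
After move 2 (R): R=RGRG U=WOWG F=OYGY D=YBYR B=WRWB
After move 3 (U): U=WWGO F=RGGY R=WRRG B=BBWB L=OYOO
After move 4 (R): R=RWGR U=WGGY F=RBGR D=YWYB B=OBWB
Query 1: U[2] = G
Query 2: R[1] = W
Query 3: U[3] = Y

Answer: G W Y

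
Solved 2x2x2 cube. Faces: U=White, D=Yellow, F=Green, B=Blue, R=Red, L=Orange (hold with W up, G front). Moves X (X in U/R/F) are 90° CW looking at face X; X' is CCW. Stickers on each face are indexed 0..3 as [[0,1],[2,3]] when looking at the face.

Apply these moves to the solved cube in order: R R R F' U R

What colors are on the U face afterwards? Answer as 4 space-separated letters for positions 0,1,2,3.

After move 1 (R): R=RRRR U=WGWG F=GYGY D=YBYB B=WBWB
After move 2 (R): R=RRRR U=WYWY F=GBGB D=YWYW B=GBGB
After move 3 (R): R=RRRR U=WBWB F=GWGW D=YGYG B=YBYB
After move 4 (F'): F=WWGG U=WBRR R=GRYR D=OOYG L=OBOW
After move 5 (U): U=RWRB F=GRGG R=YBYR B=OBYB L=WWOW
After move 6 (R): R=YYRB U=RRRG F=GOGG D=OYYO B=BBWB
Query: U face = RRRG

Answer: R R R G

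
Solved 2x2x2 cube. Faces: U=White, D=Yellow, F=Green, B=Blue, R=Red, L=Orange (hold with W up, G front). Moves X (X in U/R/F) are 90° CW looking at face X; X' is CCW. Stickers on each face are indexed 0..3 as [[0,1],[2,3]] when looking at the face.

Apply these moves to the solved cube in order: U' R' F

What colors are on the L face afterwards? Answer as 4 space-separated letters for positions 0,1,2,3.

Answer: B Y O O

Derivation:
After move 1 (U'): U=WWWW F=OOGG R=GGRR B=RRBB L=BBOO
After move 2 (R'): R=GRGR U=WBWR F=OWGW D=YOYG B=YRYB
After move 3 (F): F=GOWW U=WBOB R=WRRR D=GGYG L=BYOO
Query: L face = BYOO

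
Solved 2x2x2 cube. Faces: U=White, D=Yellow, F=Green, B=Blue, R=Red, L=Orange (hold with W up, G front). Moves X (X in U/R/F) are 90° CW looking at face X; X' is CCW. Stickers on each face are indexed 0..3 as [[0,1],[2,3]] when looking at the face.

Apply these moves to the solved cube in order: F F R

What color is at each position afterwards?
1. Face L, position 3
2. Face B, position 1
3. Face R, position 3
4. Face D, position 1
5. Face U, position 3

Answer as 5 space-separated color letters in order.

After move 1 (F): F=GGGG U=WWOO R=WRWR D=RRYY L=OYOY
After move 2 (F): F=GGGG U=WWYY R=OROR D=WWYY L=OROR
After move 3 (R): R=OORR U=WGYG F=GWGY D=WBYB B=YBWB
Query 1: L[3] = R
Query 2: B[1] = B
Query 3: R[3] = R
Query 4: D[1] = B
Query 5: U[3] = G

Answer: R B R B G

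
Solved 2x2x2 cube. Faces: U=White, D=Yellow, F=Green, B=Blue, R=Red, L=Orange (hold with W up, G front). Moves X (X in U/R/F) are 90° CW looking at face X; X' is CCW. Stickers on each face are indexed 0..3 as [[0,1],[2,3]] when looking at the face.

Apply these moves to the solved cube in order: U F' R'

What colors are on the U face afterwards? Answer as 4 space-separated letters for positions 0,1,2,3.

Answer: W B B O

Derivation:
After move 1 (U): U=WWWW F=RRGG R=BBRR B=OOBB L=GGOO
After move 2 (F'): F=RGRG U=WWBR R=YBYR D=GOYY L=GWOW
After move 3 (R'): R=BRYY U=WBBO F=RWRR D=GGYG B=YOOB
Query: U face = WBBO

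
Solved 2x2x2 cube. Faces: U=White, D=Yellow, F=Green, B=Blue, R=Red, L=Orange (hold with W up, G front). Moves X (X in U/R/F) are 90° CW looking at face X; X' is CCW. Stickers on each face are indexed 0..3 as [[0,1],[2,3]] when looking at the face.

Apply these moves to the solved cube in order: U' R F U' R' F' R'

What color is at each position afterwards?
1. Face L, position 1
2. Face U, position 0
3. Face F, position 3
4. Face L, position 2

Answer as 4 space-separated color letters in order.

After move 1 (U'): U=WWWW F=OOGG R=GGRR B=RRBB L=BBOO
After move 2 (R): R=RGRG U=WOWG F=OYGY D=YBYR B=WRWB
After move 3 (F): F=GOYY U=WOOB R=WGGG D=RRYR L=BYOB
After move 4 (U'): U=OBWO F=BYYY R=GOGG B=WGWB L=WROB
After move 5 (R'): R=OGGG U=OWWW F=BBYO D=RYYY B=RGRB
After move 6 (F'): F=BOBY U=OWOG R=YGRG D=RBYY L=WWOW
After move 7 (R'): R=GGYR U=OROR F=BWBG D=ROYY B=YGBB
Query 1: L[1] = W
Query 2: U[0] = O
Query 3: F[3] = G
Query 4: L[2] = O

Answer: W O G O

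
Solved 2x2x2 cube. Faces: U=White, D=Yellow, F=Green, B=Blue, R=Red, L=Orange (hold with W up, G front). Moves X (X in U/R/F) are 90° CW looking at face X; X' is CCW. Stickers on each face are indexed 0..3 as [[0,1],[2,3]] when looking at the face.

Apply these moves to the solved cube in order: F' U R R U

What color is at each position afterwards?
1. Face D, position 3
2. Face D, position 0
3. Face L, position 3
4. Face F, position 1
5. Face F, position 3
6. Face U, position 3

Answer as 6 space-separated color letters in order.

After move 1 (F'): F=GGGG U=WWRR R=YRYR D=OOYY L=OWOW
After move 2 (U): U=RWRW F=YRGG R=BBYR B=OWBB L=GGOW
After move 3 (R): R=YBRB U=RRRG F=YOGY D=OBYO B=WWWB
After move 4 (R): R=RYBB U=RORY F=YBGO D=OWYW B=GWRB
After move 5 (U): U=RRYO F=RYGO R=GWBB B=GGRB L=YBOW
Query 1: D[3] = W
Query 2: D[0] = O
Query 3: L[3] = W
Query 4: F[1] = Y
Query 5: F[3] = O
Query 6: U[3] = O

Answer: W O W Y O O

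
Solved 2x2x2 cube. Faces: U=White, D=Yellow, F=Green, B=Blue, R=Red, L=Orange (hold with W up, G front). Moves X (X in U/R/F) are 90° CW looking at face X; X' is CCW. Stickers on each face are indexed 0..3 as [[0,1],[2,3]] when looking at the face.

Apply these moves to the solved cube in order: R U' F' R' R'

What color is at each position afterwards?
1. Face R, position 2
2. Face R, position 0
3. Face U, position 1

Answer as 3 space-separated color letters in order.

Answer: Y R O

Derivation:
After move 1 (R): R=RRRR U=WGWG F=GYGY D=YBYB B=WBWB
After move 2 (U'): U=GGWW F=OOGY R=GYRR B=RRWB L=WBOO
After move 3 (F'): F=OYOG U=GGGR R=BYYR D=BOYB L=WWOW
After move 4 (R'): R=YRBY U=GWGR F=OGOR D=BYYG B=BROB
After move 5 (R'): R=RYYB U=GOGB F=OWOR D=BGYR B=GRYB
Query 1: R[2] = Y
Query 2: R[0] = R
Query 3: U[1] = O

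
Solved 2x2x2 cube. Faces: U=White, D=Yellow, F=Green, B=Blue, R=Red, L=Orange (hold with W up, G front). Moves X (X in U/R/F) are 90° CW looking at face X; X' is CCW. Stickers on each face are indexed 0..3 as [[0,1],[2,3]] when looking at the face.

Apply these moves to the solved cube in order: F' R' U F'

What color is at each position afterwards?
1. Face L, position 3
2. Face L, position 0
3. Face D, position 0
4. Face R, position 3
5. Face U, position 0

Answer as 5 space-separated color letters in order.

After move 1 (F'): F=GGGG U=WWRR R=YRYR D=OOYY L=OWOW
After move 2 (R'): R=RRYY U=WBRB F=GWGR D=OGYG B=YBOB
After move 3 (U): U=RWBB F=RRGR R=YBYY B=OWOB L=GWOW
After move 4 (F'): F=RRRG U=RWYY R=GBOY D=WWYG L=GBOB
Query 1: L[3] = B
Query 2: L[0] = G
Query 3: D[0] = W
Query 4: R[3] = Y
Query 5: U[0] = R

Answer: B G W Y R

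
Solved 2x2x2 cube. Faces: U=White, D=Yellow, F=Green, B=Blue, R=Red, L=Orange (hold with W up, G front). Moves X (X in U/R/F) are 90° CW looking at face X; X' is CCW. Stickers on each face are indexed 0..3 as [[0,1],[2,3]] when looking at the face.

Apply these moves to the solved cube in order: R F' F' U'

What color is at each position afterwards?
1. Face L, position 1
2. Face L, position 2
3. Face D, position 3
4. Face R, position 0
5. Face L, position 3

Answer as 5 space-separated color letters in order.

After move 1 (R): R=RRRR U=WGWG F=GYGY D=YBYB B=WBWB
After move 2 (F'): F=YYGG U=WGRR R=BRYR D=OOYB L=OGOW
After move 3 (F'): F=YGYG U=WGBY R=OROR D=GWYB L=OROR
After move 4 (U'): U=GYWB F=ORYG R=YGOR B=ORWB L=WBOR
Query 1: L[1] = B
Query 2: L[2] = O
Query 3: D[3] = B
Query 4: R[0] = Y
Query 5: L[3] = R

Answer: B O B Y R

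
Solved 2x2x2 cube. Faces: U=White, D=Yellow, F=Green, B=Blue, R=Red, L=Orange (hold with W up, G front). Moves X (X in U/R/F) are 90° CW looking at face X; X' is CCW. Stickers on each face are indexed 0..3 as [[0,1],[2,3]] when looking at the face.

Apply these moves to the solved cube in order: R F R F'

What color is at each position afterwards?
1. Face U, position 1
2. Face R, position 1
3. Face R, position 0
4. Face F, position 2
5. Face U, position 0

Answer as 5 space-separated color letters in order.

Answer: G W W G W

Derivation:
After move 1 (R): R=RRRR U=WGWG F=GYGY D=YBYB B=WBWB
After move 2 (F): F=GGYY U=WGOO R=WRGR D=RRYB L=OYOB
After move 3 (R): R=GWRR U=WGOY F=GRYB D=RWYW B=OBGB
After move 4 (F'): F=RBGY U=WGGR R=WWRR D=YBYW L=OYOO
Query 1: U[1] = G
Query 2: R[1] = W
Query 3: R[0] = W
Query 4: F[2] = G
Query 5: U[0] = W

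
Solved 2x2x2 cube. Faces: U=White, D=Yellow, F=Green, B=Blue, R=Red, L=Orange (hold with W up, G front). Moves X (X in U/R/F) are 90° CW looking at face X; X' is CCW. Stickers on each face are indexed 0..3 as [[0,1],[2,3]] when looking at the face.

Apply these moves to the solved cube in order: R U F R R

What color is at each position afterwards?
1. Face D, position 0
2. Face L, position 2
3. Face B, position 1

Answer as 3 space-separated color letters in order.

Answer: R O O

Derivation:
After move 1 (R): R=RRRR U=WGWG F=GYGY D=YBYB B=WBWB
After move 2 (U): U=WWGG F=RRGY R=WBRR B=OOWB L=GYOO
After move 3 (F): F=GRYR U=WWOY R=GBGR D=RWYB L=GYOB
After move 4 (R): R=GGRB U=WROR F=GWYB D=RWYO B=YOWB
After move 5 (R): R=RGBG U=WWOB F=GWYO D=RWYY B=RORB
Query 1: D[0] = R
Query 2: L[2] = O
Query 3: B[1] = O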